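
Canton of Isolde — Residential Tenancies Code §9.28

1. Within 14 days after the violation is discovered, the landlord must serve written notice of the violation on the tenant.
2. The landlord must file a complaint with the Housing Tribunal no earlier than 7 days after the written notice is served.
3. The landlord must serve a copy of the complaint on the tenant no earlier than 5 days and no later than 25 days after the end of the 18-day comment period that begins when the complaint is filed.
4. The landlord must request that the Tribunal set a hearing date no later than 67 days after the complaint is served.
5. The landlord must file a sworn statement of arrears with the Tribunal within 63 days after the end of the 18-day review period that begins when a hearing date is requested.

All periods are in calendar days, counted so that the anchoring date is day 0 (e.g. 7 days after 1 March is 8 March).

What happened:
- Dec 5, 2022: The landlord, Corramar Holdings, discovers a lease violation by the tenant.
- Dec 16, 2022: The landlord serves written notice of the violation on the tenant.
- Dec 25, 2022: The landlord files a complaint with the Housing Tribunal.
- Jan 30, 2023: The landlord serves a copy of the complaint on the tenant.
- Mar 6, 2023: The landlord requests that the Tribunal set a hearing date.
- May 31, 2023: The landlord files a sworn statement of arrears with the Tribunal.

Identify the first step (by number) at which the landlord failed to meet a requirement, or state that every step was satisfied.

(1) due by Dec 5, 2022 + 14 days = Dec 19, 2022; done Dec 16, 2022 — timely.
(2) permitted from Dec 16, 2022 + 7 days = Dec 23, 2022 onward; Dec 25, 2022 is on or after that date.
(3) the permitted window runs from Jan 12, 2023 + 5 = Jan 17, 2023 to Jan 12, 2023 + 25 = Feb 6, 2023; done Jan 30, 2023, which is between those dates.
(4) due by Jan 30, 2023 + 67 days = Apr 7, 2023; done Mar 6, 2023 — timely.
(5) due by Mar 24, 2023 + 63 days = May 26, 2023; not done until May 31, 2023, 5 days after the deadline.

Step 5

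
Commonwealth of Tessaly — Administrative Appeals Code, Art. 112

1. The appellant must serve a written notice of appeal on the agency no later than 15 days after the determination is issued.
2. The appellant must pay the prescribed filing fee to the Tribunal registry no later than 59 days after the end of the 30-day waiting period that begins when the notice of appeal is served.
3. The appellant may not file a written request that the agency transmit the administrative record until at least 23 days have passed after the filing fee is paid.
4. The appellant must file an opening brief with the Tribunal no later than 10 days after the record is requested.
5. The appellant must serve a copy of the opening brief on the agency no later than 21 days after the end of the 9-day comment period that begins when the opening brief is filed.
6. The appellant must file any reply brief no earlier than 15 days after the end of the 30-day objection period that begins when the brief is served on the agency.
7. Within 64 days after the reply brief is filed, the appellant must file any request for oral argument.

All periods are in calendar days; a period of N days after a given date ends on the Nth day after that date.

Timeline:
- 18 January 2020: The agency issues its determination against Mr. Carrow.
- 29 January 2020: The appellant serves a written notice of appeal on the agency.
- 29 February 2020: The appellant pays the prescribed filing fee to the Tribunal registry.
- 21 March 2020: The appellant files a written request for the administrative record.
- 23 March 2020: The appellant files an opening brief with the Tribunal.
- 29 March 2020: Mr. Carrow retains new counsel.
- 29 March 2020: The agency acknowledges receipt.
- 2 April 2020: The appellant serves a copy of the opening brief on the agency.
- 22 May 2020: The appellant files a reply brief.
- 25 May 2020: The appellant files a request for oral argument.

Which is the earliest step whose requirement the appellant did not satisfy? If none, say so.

Step 3

(1) due by 18 January 2020 + 15 days = 2 February 2020; 29 January 2020 is within that limit.
(2) due by 28 February 2020 + 59 days = 27 April 2020; done 29 February 2020 — timely.
(3) permitted from 29 February 2020 + 23 days = 23 March 2020 onward; done 21 March 2020 — 2 days too early.
The analysis stops there.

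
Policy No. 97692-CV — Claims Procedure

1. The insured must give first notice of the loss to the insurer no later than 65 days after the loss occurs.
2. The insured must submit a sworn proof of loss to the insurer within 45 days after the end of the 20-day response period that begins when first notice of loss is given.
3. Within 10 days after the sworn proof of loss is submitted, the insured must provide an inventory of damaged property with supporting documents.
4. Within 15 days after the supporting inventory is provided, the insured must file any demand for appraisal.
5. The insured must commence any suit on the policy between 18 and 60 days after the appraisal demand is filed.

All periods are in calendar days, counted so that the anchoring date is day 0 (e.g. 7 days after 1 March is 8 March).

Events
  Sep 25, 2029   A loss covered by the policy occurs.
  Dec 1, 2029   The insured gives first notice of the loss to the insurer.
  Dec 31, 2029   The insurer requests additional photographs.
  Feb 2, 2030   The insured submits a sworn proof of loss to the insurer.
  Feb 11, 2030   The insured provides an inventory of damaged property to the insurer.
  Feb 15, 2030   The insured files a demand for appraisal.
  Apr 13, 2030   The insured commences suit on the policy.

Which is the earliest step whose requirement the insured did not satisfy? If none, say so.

(1) due by Sep 25, 2029 + 65 days = Nov 29, 2029; not done until Dec 1, 2029, 2 days after the deadline.

Step 1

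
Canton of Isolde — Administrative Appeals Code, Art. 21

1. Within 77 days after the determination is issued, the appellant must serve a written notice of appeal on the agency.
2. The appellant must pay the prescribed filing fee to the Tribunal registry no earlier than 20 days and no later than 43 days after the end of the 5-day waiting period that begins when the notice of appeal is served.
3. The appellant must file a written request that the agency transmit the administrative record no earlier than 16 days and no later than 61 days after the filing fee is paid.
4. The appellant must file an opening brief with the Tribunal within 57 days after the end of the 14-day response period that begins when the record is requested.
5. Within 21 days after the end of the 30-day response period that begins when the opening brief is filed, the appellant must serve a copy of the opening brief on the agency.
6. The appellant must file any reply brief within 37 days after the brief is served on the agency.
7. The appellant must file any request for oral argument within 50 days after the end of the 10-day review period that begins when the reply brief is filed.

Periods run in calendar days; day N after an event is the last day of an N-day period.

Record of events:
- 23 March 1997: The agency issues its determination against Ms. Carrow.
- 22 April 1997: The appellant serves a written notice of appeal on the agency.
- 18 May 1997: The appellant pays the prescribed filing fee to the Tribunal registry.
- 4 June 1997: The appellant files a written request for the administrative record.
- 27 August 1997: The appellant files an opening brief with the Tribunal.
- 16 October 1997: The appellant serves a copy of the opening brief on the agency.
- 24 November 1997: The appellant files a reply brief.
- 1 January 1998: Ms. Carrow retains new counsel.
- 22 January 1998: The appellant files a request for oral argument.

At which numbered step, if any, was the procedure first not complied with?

Step 4

(1) due by 23 March 1997 + 77 days = 8 June 1997; 22 April 1997 is within that limit.
(2) the permitted window runs from 27 April 1997 + 20 = 17 May 1997 to 27 April 1997 + 43 = 9 June 1997; 18 May 1997 falls inside that range.
(3) the permitted window runs from 18 May 1997 + 16 = 3 June 1997 to 18 May 1997 + 61 = 18 July 1997; 4 June 1997 falls inside that range.
(4) due by 18 June 1997 + 57 days = 14 August 1997; done 27 August 1997 — 13 days late.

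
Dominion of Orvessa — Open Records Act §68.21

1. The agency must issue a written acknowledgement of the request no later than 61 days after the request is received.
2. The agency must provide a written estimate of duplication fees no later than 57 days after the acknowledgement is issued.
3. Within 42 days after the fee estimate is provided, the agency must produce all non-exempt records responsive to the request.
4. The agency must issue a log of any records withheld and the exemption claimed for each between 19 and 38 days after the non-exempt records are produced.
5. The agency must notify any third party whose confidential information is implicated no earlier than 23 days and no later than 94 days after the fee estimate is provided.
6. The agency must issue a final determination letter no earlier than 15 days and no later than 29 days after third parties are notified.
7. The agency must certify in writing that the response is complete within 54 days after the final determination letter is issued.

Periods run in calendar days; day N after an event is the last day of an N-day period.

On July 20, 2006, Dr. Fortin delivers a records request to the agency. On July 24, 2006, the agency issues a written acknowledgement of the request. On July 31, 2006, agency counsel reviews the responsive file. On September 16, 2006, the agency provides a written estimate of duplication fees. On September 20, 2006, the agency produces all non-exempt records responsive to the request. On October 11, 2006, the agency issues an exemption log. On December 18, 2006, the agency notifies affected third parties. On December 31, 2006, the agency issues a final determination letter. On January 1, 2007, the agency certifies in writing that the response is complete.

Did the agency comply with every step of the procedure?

(1) due by July 20, 2006 + 61 days = September 19, 2006; July 24, 2006 is within that limit.
(2) due by July 24, 2006 + 57 days = September 19, 2006; September 16, 2006 is within that limit.
(3) due by September 16, 2006 + 42 days = October 28, 2006; done September 20, 2006 — timely.
(4) the permitted window runs from September 20, 2006 + 19 = October 9, 2006 to September 20, 2006 + 38 = October 28, 2006; October 11, 2006 falls inside that range.
(5) the permitted window runs from September 16, 2006 + 23 = October 9, 2006 to September 16, 2006 + 94 = December 19, 2006; December 18, 2006 falls inside that range.
(6) the permitted window runs from December 18, 2006 + 15 = January 2, 2007 to December 18, 2006 + 29 = January 16, 2007; done December 31, 2006 — 2 days before the window opened.
No need to go further; step 6 was not satisfied.

No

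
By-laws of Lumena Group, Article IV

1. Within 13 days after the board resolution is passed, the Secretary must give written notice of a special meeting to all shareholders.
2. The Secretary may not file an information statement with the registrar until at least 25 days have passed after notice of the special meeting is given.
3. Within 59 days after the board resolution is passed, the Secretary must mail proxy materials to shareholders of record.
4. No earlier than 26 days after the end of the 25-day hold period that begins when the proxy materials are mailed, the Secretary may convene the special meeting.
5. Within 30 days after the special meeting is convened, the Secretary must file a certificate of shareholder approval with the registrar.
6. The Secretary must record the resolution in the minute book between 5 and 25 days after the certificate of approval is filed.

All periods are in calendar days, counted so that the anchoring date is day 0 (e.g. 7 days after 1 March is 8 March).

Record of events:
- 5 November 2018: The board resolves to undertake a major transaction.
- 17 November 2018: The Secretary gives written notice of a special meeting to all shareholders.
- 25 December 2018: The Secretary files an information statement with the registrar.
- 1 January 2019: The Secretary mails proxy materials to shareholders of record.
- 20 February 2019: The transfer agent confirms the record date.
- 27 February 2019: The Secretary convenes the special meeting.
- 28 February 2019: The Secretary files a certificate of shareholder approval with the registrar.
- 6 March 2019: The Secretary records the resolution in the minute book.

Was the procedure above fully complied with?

Yes

(1) due by 5 November 2018 + 13 days = 18 November 2018; 17 November 2018 is within that limit.
(2) permitted from 17 November 2018 + 25 days = 12 December 2018 onward; done 25 December 2018, after the minimum wait.
(3) due by 5 November 2018 + 59 days = 3 January 2019; done 1 January 2019 — timely.
(4) permitted from 26 January 2019 + 26 days = 21 February 2019 onward; done 27 February 2019, after the minimum wait.
(5) due by 27 February 2019 + 30 days = 29 March 2019; completed 28 February 2019, before the deadline.
(6) the permitted window runs from 28 February 2019 + 5 = 5 March 2019 to 28 February 2019 + 25 = 25 March 2019; 6 March 2019 falls inside that range.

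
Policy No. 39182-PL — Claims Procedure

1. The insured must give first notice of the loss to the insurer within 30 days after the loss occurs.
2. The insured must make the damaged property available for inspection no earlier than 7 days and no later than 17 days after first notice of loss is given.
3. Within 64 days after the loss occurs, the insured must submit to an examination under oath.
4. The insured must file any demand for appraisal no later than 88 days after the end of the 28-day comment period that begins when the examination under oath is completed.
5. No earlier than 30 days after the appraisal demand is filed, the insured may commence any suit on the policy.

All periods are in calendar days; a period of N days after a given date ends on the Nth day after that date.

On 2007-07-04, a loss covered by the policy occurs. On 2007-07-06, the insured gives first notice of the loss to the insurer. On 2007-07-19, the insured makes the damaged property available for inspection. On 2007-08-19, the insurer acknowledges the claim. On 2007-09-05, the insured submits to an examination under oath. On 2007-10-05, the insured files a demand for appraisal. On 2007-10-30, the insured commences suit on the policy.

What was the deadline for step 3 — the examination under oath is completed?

Step 3 runs from 2007-07-04, when the loss occurs. 64 days after 2007-07-04 is 2007-09-06.

2007-09-06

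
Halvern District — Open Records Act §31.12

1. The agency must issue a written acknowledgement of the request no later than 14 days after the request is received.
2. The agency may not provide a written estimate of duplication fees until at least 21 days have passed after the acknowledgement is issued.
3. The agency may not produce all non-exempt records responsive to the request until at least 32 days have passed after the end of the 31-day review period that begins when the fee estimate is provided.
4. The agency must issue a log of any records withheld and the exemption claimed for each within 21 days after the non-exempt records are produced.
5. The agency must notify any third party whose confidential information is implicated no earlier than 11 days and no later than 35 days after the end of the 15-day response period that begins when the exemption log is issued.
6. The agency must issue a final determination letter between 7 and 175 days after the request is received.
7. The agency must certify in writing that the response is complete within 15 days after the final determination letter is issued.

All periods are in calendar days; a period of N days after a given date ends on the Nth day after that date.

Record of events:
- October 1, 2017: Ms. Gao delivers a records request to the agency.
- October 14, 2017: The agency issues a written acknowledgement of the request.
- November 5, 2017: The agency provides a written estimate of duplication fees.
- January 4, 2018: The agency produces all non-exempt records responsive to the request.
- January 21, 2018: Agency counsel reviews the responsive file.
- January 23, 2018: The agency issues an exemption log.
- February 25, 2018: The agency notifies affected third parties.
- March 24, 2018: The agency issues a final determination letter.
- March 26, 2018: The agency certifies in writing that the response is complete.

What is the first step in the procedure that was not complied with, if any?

Step 1 — counting 14 days from October 1, 2017 (when the request is received) gives a deadline of October 15, 2017; done October 14, 2017 — timely.
Step 2 — must wait 21 days from October 14, 2017 (when the acknowledgement is issued), so not before November 4, 2017; done November 5, 2017 — permitted.
Step 3 — must wait 32 days from December 6, 2017 (end of the 31-day review period, which began when the fee estimate is provided on November 5, 2017), so not before January 7, 2018; January 4, 2018 is 3 days before the earliest permitted date.
The procedure was therefore not followed at step 3.

Step 3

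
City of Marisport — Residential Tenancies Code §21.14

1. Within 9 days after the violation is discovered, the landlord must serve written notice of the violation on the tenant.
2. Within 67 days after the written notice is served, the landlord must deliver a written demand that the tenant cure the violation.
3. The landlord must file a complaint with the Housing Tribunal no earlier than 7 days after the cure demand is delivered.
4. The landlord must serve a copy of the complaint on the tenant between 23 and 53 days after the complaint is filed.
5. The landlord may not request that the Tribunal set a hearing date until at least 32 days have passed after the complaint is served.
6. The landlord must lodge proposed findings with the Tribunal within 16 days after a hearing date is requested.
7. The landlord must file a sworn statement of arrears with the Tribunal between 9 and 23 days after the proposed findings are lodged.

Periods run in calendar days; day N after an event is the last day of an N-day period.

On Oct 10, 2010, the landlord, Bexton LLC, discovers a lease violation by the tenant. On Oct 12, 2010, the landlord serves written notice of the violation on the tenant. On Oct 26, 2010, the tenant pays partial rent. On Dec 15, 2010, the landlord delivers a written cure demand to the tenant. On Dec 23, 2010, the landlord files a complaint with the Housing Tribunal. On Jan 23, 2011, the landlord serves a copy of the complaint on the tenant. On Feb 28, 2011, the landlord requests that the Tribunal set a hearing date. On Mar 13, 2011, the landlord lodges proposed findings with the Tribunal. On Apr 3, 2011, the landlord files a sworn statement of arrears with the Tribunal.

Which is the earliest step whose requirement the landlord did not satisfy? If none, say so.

(1) due by Oct 10, 2010 + 9 days = Oct 19, 2010; completed Oct 12, 2010, before the deadline.
(2) due by Oct 12, 2010 + 67 days = Dec 18, 2010; done Dec 15, 2010 — timely.
(3) permitted from Dec 15, 2010 + 7 days = Dec 22, 2010 onward; done Dec 23, 2010, after the minimum wait.
(4) the permitted window runs from Dec 23, 2010 + 23 = Jan 15, 2011 to Dec 23, 2010 + 53 = Feb 14, 2011; done Jan 23, 2011, which is between those dates.
(5) permitted from Jan 23, 2011 + 32 days = Feb 24, 2011 onward; done Feb 28, 2011, after the minimum wait.
(6) due by Feb 28, 2011 + 16 days = Mar 16, 2011; completed Mar 13, 2011, before the deadline.
(7) the permitted window runs from Mar 13, 2011 + 9 = Mar 22, 2011 to Mar 13, 2011 + 23 = Apr 5, 2011; Apr 3, 2011 falls inside that range.

None — every step was satisfied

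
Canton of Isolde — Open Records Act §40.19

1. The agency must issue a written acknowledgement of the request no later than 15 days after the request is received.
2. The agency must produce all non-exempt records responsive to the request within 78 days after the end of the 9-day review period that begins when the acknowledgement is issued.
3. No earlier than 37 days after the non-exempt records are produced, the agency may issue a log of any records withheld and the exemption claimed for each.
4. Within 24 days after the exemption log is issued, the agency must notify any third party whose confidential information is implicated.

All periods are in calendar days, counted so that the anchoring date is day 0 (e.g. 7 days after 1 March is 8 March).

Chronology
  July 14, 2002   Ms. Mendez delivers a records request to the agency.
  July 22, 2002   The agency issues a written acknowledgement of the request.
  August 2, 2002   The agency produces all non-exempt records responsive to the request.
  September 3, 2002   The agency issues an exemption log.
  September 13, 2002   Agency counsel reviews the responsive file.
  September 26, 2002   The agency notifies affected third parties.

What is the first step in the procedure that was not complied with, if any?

Step 3

Step 1 — counting 15 days from July 14, 2002 (when the request is received) gives a deadline of July 29, 2002; done July 22, 2002 — timely.
Step 2 — counting 78 days from July 31, 2002 (end of the 9-day review period, which began when the acknowledgement is issued on July 22, 2002) gives a deadline of October 17, 2002; August 2, 2002 is within that limit.
Step 3 — must wait 37 days from August 2, 2002 (when the non-exempt records are produced), so not before September 8, 2002; acted on September 3, 2002, 5 days prematurely.
Later steps need not be reached.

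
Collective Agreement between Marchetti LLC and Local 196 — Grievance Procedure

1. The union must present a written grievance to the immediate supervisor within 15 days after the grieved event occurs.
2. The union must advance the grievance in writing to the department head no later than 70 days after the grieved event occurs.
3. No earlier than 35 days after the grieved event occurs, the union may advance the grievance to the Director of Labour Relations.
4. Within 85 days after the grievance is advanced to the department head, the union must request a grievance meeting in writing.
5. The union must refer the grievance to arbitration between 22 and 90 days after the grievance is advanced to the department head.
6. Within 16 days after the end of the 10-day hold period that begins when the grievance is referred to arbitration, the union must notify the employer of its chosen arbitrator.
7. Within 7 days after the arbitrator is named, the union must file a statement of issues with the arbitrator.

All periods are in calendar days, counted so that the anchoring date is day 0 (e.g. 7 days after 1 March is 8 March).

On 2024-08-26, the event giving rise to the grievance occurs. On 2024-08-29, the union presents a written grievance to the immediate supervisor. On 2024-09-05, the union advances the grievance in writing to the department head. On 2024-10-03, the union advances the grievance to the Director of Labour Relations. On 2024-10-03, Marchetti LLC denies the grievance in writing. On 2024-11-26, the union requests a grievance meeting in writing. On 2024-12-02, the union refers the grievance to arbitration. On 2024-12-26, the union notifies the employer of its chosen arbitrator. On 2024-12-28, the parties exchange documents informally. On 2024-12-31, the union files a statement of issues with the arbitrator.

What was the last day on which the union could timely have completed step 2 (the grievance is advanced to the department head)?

Step 2 runs from 2024-08-26, when the grieved event occurs. 70 days after 2024-08-26 is 2024-11-04.

2024-11-04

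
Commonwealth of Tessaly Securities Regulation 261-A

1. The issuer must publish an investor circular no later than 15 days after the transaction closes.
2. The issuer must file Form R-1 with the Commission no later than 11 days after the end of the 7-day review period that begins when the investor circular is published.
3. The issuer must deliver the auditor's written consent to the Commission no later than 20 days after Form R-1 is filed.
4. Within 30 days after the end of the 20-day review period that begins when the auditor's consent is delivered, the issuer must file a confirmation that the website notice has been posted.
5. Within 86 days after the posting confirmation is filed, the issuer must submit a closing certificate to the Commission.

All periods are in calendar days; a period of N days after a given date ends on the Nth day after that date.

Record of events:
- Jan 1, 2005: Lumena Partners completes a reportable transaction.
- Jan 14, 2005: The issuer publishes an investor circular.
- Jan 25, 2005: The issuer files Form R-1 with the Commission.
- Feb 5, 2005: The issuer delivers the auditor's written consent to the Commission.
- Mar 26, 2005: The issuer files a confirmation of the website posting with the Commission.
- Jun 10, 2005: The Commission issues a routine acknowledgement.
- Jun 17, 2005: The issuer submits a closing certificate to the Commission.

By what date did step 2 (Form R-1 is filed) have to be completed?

Feb 1, 2005

The investor circular is published on Jan 14, 2005; the 7-day review period therefore ends Jan 21, 2005, and step 2 runs from that date. 11 days after Jan 21, 2005 is Feb 1, 2005.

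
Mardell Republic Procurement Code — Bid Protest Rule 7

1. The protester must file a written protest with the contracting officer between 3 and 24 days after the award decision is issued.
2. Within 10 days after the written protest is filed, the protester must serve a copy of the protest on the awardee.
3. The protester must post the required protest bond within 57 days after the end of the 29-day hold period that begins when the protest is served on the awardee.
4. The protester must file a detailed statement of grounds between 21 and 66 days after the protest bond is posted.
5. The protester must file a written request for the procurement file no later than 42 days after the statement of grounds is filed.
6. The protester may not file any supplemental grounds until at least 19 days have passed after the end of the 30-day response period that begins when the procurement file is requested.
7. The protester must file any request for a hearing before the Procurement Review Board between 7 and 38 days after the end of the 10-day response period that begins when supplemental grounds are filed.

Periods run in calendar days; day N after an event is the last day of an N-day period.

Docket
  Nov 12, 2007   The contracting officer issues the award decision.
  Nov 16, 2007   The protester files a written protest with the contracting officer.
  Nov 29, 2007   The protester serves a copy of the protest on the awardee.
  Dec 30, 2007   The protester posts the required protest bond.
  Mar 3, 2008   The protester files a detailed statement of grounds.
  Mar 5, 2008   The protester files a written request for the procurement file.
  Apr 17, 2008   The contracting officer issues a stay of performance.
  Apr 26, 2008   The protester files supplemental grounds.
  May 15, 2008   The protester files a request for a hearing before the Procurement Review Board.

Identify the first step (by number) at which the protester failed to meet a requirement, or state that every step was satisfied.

Step 2

(1) the permitted window runs from Nov 12, 2007 + 3 = Nov 15, 2007 to Nov 12, 2007 + 24 = Dec 6, 2007; done Nov 16, 2007 — within the window.
(2) due by Nov 16, 2007 + 10 days = Nov 26, 2007; not done until Nov 29, 2007, 3 days after the deadline.
The procedure was therefore not followed at step 2.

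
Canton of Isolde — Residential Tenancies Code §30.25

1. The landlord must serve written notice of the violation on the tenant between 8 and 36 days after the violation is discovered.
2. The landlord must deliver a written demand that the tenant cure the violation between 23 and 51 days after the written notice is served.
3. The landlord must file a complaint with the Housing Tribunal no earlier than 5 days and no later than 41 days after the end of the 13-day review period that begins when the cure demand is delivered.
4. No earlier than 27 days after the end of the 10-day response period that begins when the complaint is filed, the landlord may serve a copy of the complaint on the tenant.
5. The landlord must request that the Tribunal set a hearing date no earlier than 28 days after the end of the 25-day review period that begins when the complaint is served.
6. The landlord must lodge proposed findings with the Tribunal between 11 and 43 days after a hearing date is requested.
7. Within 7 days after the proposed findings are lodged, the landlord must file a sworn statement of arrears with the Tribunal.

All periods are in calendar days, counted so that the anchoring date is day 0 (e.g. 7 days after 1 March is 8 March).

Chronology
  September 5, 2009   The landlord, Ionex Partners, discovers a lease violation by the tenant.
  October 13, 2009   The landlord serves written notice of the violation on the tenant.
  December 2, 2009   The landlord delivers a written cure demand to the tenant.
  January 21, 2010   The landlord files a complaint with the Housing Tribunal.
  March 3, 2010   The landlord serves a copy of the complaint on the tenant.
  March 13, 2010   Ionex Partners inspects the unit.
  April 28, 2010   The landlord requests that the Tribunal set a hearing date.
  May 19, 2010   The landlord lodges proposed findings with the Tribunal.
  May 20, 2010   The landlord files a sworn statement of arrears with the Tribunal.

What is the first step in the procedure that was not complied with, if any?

(1) the permitted window runs from September 5, 2009 + 8 = September 13, 2009 to September 5, 2009 + 36 = October 11, 2009; October 13, 2009 is 2 days past the end of the window.
No need to go further; step 1 was not satisfied.

Step 1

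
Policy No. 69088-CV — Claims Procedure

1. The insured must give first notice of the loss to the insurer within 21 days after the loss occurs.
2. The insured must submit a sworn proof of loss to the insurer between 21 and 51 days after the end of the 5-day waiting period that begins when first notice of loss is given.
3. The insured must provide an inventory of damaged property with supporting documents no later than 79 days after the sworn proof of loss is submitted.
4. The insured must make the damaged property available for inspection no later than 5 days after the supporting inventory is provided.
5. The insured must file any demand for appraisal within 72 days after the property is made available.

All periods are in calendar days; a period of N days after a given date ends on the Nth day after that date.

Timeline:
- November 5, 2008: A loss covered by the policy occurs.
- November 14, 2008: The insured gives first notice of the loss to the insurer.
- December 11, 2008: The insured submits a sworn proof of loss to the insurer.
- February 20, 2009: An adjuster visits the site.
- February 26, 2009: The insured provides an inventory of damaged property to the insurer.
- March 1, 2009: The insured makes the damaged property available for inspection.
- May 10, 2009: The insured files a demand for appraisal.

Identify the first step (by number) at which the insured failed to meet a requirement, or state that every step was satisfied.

Step 1 — counting 21 days from November 5, 2008 (when the loss occurs) gives a deadline of November 26, 2008; November 14, 2008 is within that limit.
Step 2 — 21 and 51 days from November 19, 2008 (end of the 5-day waiting period, which began when first notice of loss is given on November 14, 2008) are December 10, 2008 and January 9, 2009 respectively; done December 11, 2008, which is between those dates.
Step 3 — counting 79 days from December 11, 2008 (when the sworn proof of loss is submitted) gives a deadline of February 28, 2009; completed February 26, 2009, before the deadline.
Step 4 — counting 5 days from February 26, 2009 (when the supporting inventory is provided) gives a deadline of March 3, 2009; completed March 1, 2009, before the deadline.
Step 5 — counting 72 days from March 1, 2009 (when the property is made available) gives a deadline of May 12, 2009; May 10, 2009 is within that limit.

None — every step was satisfied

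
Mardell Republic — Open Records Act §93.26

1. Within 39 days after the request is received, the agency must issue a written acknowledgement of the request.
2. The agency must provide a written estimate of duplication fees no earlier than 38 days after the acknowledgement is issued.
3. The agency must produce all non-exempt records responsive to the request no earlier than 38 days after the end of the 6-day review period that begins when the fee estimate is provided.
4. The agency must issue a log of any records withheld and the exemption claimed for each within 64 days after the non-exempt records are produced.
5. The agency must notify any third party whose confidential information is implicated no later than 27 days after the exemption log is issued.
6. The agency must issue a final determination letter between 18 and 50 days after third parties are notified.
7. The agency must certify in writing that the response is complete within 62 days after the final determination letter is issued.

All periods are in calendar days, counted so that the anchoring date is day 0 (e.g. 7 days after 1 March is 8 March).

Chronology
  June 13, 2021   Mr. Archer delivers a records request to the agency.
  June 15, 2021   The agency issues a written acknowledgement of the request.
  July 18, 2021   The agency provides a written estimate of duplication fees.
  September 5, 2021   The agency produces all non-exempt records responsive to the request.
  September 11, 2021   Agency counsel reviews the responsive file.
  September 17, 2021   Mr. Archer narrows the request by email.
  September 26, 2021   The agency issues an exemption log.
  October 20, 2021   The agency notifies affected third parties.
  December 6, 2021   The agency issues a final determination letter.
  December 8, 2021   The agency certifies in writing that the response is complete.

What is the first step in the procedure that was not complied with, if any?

Step 2

(1) due by June 13, 2021 + 39 days = July 22, 2021; done June 15, 2021 — timely.
(2) permitted from June 15, 2021 + 38 days = July 23, 2021 onward; done July 18, 2021 — 5 days too early.
No need to go further; step 2 was not satisfied.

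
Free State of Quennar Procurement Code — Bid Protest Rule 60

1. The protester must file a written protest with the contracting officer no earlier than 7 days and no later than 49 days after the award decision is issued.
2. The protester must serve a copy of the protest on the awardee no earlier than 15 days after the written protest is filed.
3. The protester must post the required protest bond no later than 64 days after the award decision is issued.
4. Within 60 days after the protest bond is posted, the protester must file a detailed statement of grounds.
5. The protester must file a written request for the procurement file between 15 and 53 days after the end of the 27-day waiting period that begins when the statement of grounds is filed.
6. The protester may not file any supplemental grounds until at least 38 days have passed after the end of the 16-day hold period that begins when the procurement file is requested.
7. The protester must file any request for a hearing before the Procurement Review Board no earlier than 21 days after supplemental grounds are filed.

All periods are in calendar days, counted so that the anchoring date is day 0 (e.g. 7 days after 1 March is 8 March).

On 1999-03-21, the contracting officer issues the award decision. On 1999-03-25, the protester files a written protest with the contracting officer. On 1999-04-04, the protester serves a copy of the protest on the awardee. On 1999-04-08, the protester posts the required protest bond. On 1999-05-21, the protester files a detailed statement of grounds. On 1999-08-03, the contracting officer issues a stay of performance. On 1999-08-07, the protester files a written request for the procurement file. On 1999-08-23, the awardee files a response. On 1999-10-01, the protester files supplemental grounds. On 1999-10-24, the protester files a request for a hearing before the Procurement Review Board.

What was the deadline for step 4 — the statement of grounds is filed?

1999-06-07

Step 4 runs from 1999-04-08, when the protest bond is posted. 60 days after 1999-04-08 is 1999-06-07.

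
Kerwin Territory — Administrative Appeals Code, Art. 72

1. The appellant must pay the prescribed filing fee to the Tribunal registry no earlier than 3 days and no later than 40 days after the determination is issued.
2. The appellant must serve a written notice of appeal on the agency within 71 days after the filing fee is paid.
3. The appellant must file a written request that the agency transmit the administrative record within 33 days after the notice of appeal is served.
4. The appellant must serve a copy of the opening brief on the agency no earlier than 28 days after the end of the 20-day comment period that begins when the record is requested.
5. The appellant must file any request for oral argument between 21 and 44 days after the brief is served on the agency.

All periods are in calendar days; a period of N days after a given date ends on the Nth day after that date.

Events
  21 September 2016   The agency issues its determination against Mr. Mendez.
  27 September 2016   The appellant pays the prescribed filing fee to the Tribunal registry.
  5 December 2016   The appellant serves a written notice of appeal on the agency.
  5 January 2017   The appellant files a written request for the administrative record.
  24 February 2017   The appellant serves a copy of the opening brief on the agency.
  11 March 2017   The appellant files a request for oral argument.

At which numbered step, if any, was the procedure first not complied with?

Step 1 — 3 and 40 days from 21 September 2016 (when the determination is issued) are 24 September 2016 and 31 October 2016 respectively; done 27 September 2016 — within the window.
Step 2 — counting 71 days from 27 September 2016 (when the filing fee is paid) gives a deadline of 7 December 2016; completed 5 December 2016, before the deadline.
Step 3 — counting 33 days from 5 December 2016 (when the notice of appeal is served) gives a deadline of 7 January 2017; done 5 January 2017 — timely.
Step 4 — must wait 28 days from 25 January 2017 (end of the 20-day comment period, which began when the record is requested on 5 January 2017), so not before 22 February 2017; done 24 February 2017 — permitted.
Step 5 — 21 and 44 days from 24 February 2017 (when the brief is served on the agency) are 17 March 2017 and 9 April 2017 respectively; 11 March 2017 is 6 days too early.

Step 5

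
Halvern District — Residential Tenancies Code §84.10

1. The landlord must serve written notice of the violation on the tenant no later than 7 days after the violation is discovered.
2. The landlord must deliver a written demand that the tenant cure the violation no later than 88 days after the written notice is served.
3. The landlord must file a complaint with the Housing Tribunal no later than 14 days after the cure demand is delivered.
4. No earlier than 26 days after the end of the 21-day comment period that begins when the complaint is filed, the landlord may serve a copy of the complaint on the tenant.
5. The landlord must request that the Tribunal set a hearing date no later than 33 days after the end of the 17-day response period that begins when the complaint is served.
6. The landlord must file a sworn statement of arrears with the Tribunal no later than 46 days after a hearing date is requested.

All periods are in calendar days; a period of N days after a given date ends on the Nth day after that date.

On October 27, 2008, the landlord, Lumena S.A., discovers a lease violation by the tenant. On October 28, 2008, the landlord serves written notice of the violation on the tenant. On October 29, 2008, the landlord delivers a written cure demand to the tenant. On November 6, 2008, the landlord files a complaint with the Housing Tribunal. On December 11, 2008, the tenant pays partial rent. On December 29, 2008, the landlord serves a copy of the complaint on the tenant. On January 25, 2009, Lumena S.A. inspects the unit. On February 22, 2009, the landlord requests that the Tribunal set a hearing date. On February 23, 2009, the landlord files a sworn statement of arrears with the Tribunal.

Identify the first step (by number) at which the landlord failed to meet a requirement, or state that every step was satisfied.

Step 1: 7 days after October 27, 2008 (when the violation is discovered) is November 3, 2008; completed October 28, 2008, before the deadline.
Step 2: 88 days after October 28, 2008 (when the written notice is served) is January 24, 2009; done October 29, 2008 — timely.
Step 3: 14 days after October 29, 2008 (when the cure demand is delivered) is November 12, 2008; done November 6, 2008 — timely.
Step 4: the earliest permitted date is 26 days after November 27, 2008 (end of the 21-day comment period, which began when the complaint is filed on November 6, 2008), i.e. December 23, 2008; done December 29, 2008 — permitted.
Step 5: 33 days after January 15, 2009 (end of the 17-day response period, which began when the complaint is served on December 29, 2008) is February 17, 2009; not done until February 22, 2009, 5 days after the deadline.

Step 5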